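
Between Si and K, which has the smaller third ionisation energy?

Si

IE_3 is the cost of taking one more electron from the +2 cation: Si²⁺ still has 2 valence electrons; K²⁺ is already 1 electron into the core.
Core electrons are held far more tightly than valence electrons, so K tops the IE_3 order.
Tabulated IE_3 (kJ/mol): Si 3232, K 4420.
So the third ionization energies run Si < K.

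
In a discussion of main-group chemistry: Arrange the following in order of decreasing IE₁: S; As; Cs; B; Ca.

S > As > B > Ca > Cs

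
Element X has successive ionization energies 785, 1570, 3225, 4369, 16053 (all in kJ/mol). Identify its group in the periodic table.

Look for the largest jump between consecutive ionization energies: IE5/IE4 ≈ 3.7, far larger than any earlier ratio.
That jump marks the point where a core electron is being removed. So the atom has 4 valence electrons.
A main-group element with 4 valence electrons is in group 14.

Group 14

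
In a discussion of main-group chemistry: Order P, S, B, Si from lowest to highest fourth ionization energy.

IE_4 is the cost of taking one more electron from the +3 cation: P³⁺ still has 2 valence electrons; S³⁺ still has 3 valence electrons; B³⁺ is the bare [He] core; Si³⁺ still has 1 valence electron.
Pulling an electron out of a noble-gas core costs far more than removing a remaining valence electron, so B sits at the high end of IE_4.
Valence configurations: P³⁺ [Ne]3s², S³⁺ [Ne]3s²3p¹, Si³⁺ [Ne]3s¹.
S³⁺ loses a lone 3p electron whereas P³⁺ must break into a filled 3s² pair, so IE_4(P) > IE_4(S) even though S has the higher nuclear charge.
The numbers (kJ/mol): P 4964, S 4556, B 25026, Si 4356.
Overall IE_4 order: Si < S < P < B.

Si < S < P < B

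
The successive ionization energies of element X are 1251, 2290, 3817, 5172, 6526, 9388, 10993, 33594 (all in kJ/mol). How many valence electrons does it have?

7

Look for the largest jump between consecutive ionization energies: IE8/IE7 ≈ 3.1, far larger than any earlier ratio.
That jump marks the point where a core electron is being removed. So the atom has 7 valence electrons.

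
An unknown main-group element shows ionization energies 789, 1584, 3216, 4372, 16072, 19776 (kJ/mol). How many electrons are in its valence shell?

Look for the largest jump between consecutive ionization energies: IE5/IE4 ≈ 3.7, far larger than any earlier ratio.
That jump marks the point where a core electron is being removed. So the atom has 4 valence electrons.

4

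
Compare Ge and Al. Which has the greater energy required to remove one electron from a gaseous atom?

Ge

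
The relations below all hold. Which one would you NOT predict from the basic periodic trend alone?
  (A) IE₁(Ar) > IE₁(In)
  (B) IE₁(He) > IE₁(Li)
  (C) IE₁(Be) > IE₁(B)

The general trend: first ionisation energy increases across a period and decreases down a group.
(A) Ar (period 3, group 18) vs In (period 5, group 13): the stated order agrees with the simple trend.
(B) He (period 1, group 18) vs Li (period 2, group 1): the stated order agrees with the simple trend.
(C) Be (period 2, group 2) vs B (period 2, group 13): the stated order contradicts the simple trend.
The exception is (C): removing B's lone 2p electron is easier than breaking Be's filled 2s².

(C)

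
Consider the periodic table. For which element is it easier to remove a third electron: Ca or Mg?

Ca

Consider each +2 ion: Ca²⁺ is the bare [Ar] core; Mg²⁺ is the bare [Ne] core.
All of these are removing an electron from a noble-gas core or deeper; the smaller core (lower principal quantum number) is held far more tightly, and within a period the higher nuclear charge binds the same core more tightly.
The numbers (kJ/mol): Ca 4912, Mg 7733.
Putting it together, IE_3: Ca < Mg.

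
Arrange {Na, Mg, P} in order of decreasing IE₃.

After 2 electrons have been removed, what remains? Na²⁺ is already 1 electron into the core; Mg²⁺ is the bare [Ne] core; P²⁺ still has 3 valence electrons.
Breaking into a closed-shell core is much more expensive than removing a leftover valence electron — Na and Mg have the largest IE_3 here.
Tabulated IE_3 (kJ/mol): Na 6910, Mg 7733, P 2914.
So the third ionization energies run P < Na < Mg.

Mg > Na > P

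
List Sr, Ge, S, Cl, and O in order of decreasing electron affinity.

Cl, S, O, Ge, Sr

O is in period 2, group 16; S is in period 3, group 16; Cl is in period 3, group 17; Ge is in period 4, group 14; Sr is in period 5, group 2.
EA tends to increase across a period and decrease down a group, though the pattern is less regular than for IE or radius.
Neither a single period nor a single group — weigh both effects.
Ge > Sr: relative to Sr, both the across-period and down-group shifts push Ge's electron affinity up.
O > Ge: both effects reinforce here, so O is clearly the higher of the two.
S > O: this pair runs against the simple trend — see the exception note.
Cl > S: Cl lies to the right of S in period 3, so the across-period effect alone puts Cl higher.
Note the exception: S has a higher electron affinity than O, contrary to the simple trend — the compact 2p subshell of O repels the added electron more than S's larger 3p does.
Tabulated electron affinity (kJ/mol): O 141, S 200, Cl 349, Ge 119, Sr 5.
So from highest to lowest: Cl > S > O > Ge > Sr.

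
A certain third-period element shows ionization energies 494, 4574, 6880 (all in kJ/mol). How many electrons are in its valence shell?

1

Look for the largest jump between consecutive ionization energies: IE2/IE1 ≈ 9.3, far larger than any earlier ratio.
That jump marks the point where a core electron is being removed. So the atom has 1 valence electron.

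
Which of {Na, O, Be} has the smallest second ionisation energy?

The second ionization energy removes an electron from the +1 ion. For each element: Na⁺ is the bare [Ne] core; O⁺ still has 5 valence electrons; Be⁺ still has 1 valence electron.
Breaking into a closed-shell core is much more expensive than removing a leftover valence electron — Na has the largest IE_2 here.
Valence configurations: O⁺ [He]2s²2p³, Be⁺ [He]2s¹.
Approximate IE_2 values (kJ/mol): Na 4562, O 3388, Be 1757.
Putting it together, IE_2: Be < O < Na.

Be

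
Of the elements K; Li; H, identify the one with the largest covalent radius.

Radius decreases left→right (rising Z_eff, same n) and increases top→bottom (higher n).
All are in group 1, so atomic radius increases down the group.
The largest covalent radius among these belongs to K.

K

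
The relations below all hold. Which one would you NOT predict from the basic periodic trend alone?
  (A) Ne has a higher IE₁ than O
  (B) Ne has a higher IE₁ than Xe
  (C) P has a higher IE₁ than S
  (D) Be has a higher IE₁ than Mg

The general trend: IE₁ increases across a period and decreases down a group.
(A) Ne (period 2, group 18) vs O (period 2, group 16): the stated order agrees with the simple trend.
(B) Ne (period 2, group 18) vs Xe (period 5, group 18): the stated order agrees with the simple trend.
(C) P (period 3, group 15) vs S (period 3, group 16): the stated order contradicts the simple trend.
(D) Be (period 2, group 2) vs Mg (period 3, group 2): the stated order agrees with the simple trend.
The exception is (C): S (3p⁴) ionizes more easily than half-filled P (3p³) because the paired 3p electron in S is pushed out by e⁻–e⁻ repulsion.

(C)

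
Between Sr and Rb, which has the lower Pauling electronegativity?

Rb

Electronegativity increases across a period and decreases down a group, tracking effective nuclear charge and atomic size.
All lie in period 5, so electronegativity increases left to right.
So Rb has the lower Pauling electronegativity (Rb < Sr).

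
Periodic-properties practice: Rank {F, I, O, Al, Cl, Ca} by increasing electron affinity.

O is in period 2, group 16; F is in period 2, group 17; Al is in period 3, group 13; Cl is in period 3, group 17; Ca is in period 4, group 2; I is in period 5, group 17.
EA tends to increase across a period and decrease down a group, though the pattern is less regular than for IE or radius.
These span different periods and groups, so the two trends combine.
Al > Ca: both effects reinforce here, so Al is clearly the higher of the two.
O > Al: both effects reinforce here, so O is clearly the higher of the two.
I > O: the two effects oppose for this pair; the across-period effect wins (295 vs 141 kJ/mol).
F > I: F sits above I in group 17, so the down-group effect alone puts F higher.
Cl > F: this pair runs against the simple trend — see the exception note.
Note the exception: Cl has a higher electron affinity than F, contrary to the simple trend — F's small 2p subshell makes the incoming electron feel strong e⁻–e⁻ repulsion, so Cl actually releases more energy on gaining an electron.
Tabulated electron affinity (kJ/mol): O 141, F 328, Al 42, Cl 349, Ca 2, I 295.
So from lowest to highest: Ca < Al < O < I < F < Cl.

Ca, Al, O, I, F, Cl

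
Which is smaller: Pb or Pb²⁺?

Pb²⁺

Forming Pb²⁺ removes 2 electrons from Pb. Fewer electrons for the same nuclear charge means less shielding and a higher Z_eff on the remaining electrons.
A cation is smaller than its parent atom: Pb²⁺ < Pb.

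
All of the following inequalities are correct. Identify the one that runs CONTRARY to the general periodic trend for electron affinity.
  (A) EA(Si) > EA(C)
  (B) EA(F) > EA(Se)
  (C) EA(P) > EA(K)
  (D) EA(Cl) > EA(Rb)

(A)

The general trend: electron affinity increases across a period and decreases down a group.
(A) Si (period 3, group 14) vs C (period 2, group 14): the stated order contradicts the simple trend.
(B) F (period 2, group 17) vs Se (period 4, group 16): the stated order agrees with the simple trend.
(C) P (period 3, group 15) vs K (period 4, group 1): the stated order agrees with the simple trend.
(D) Cl (period 3, group 17) vs Rb (period 5, group 1): the stated order agrees with the simple trend.
The exception is (A): Si's larger, more diffuse 3p orbitals accept an added electron slightly more readily than C's compact 2p.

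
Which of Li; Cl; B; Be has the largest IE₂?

Li

After 1 electron has been removed, what remains? Li⁺ is the bare [He] core; Cl⁺ still has 6 valence electrons; B⁺ still has 2 valence electrons; Be⁺ still has 1 valence electron.
Breaking into a closed-shell core is much more expensive than removing a leftover valence electron — Li has the largest IE_2 here.
Valence configurations: Cl⁺ [Ne]3s²3p⁴, B⁺ [He]2s², Be⁺ [He]2s¹.
Tabulated IE_2 (kJ/mol): Li 7298, Cl 2298, B 2427, Be 1757.
Overall IE_2 order: Be < Cl < B < Li.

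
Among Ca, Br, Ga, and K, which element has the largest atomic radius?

K is in period 4, group 1; Ca is in period 4, group 2; Ga is in period 4, group 13; Br is in period 4, group 17.
Radius decreases left→right (rising Z_eff, same n) and increases top→bottom (higher n).
All lie in period 4, so atomic radius increases right to left.
The largest atomic radius among these belongs to K.

K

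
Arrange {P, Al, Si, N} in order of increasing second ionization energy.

Consider each +1 ion: P⁺ still has 4 valence electrons; Al⁺ still has 2 valence electrons; Si⁺ still has 3 valence electrons; N⁺ still has 4 valence electrons.
All are still removing valence electrons, so compare the +1 ions as you would atoms: IE_2 generally rises across a period (higher Z_eff) and falls down a group (larger shell), subject to the usual subshell exceptions.
Valence configurations: P⁺ [Ne]3s²3p², Al⁺ [Ne]3s², Si⁺ [Ne]3s²3p¹, N⁺ [He]2s²2p².
Si⁺ loses a lone 3p electron whereas Al⁺ must break into a filled 3s² pair, so IE_2(Al) > IE_2(Si) even though Si has the higher nuclear charge.
Tabulated IE_2 (kJ/mol): P 1907, Al 1817, Si 1577, N 2856.
Putting it together, IE_2: Si < Al < P < N.

Si < Al < P < N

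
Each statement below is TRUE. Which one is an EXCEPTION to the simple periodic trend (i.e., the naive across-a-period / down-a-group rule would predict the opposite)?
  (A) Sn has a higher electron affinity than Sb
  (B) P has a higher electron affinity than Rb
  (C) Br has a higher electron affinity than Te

(A)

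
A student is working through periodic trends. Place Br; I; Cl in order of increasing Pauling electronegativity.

I < Br < Cl

Cl is in period 3, group 17; Br is in period 4, group 17; I is in period 5, group 17.
Electronegativity increases across a period and decreases down a group, tracking effective nuclear charge and atomic size.
All are in group 17, so electronegativity increases up the group.
So from lowest to highest: I < Br < Cl.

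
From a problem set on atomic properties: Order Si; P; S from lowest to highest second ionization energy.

Si < P < S

IE_2 is the cost of taking one more electron from the +1 cation: Si⁺ still has 3 valence electrons; P⁺ still has 4 valence electrons; S⁺ still has 5 valence electrons.
All are still removing valence electrons, so compare the +1 ions as you would atoms: IE_2 generally rises across a period (higher Z_eff) and falls down a group (larger shell), subject to the usual subshell exceptions.
Valence configurations: Si⁺ [Ne]3s²3p¹, P⁺ [Ne]3s²3p², S⁺ [Ne]3s²3p³.
Tabulated IE_2 (kJ/mol): Si 1577, P 1907, S 2252.
Hence IE_2: Si < P < S.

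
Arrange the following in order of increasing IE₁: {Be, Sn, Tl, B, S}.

Tl < Sn < B < Be < S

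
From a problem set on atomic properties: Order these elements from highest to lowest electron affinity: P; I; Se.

P is in period 3, group 15; Se is in period 4, group 16; I is in period 5, group 17.
Electron affinity generally becomes more exothermic across a period toward the halogens and less exothermic down a group.
A diagonal step moves right (one effect) and down (the opposite effect) at once.
Se > P: period and group pull opposite ways; the across-period shift dominates (195 vs 72 kJ/mol).
I > Se: period and group pull opposite ways; the across-period shift dominates (295 vs 195 kJ/mol).
Approximate values (kJ/mol): P 72, Se 195, I 295.
So from highest to lowest: I > Se > P.

I > Se > P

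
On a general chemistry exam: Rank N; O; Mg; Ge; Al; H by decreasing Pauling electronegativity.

Atoms toward the upper right of the periodic table pull bonding electrons most strongly.
These span different periods and groups, so the two trends combine.
Al > Mg: both are in period 3; the period trend gives Al the larger value.
Ge > Al: period and group pull opposite ways; the across-period shift dominates (2.01 vs 1.61).
H > Ge: the two effects oppose for this pair; the down-group effect wins (2.20 vs 2.01).
N > H: the two effects oppose for this pair; the across-period effect wins (3.04 vs 2.20).
O > N: both are in period 2; the period trend gives O the larger value.
Approximate values (Pauling): H 2.20, N 3.04, O 3.44, Mg 1.31, Al 1.61, Ge 2.01.
So from highest to lowest: O > N > H > Ge > Al > Mg.

O, N, H, Ge, Al, Mg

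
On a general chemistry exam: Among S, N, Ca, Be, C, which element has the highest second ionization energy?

N

After 1 electron has been removed, what remains? S⁺ still has 5 valence electrons; N⁺ still has 4 valence electrons; Ca⁺ still has 1 valence electron; Be⁺ still has 1 valence electron; C⁺ still has 3 valence electrons.
All are still removing valence electrons, so compare the +1 ions as you would atoms: IE_2 generally rises across a period (higher Z_eff) and falls down a group (larger shell), subject to the usual subshell exceptions.
Valence configurations: S⁺ [Ne]3s²3p³, N⁺ [He]2s²2p², Ca⁺ [Ar]4s¹, Be⁺ [He]2s¹, C⁺ [He]2s²2p¹.
Tabulated IE_2 (kJ/mol): S 2252, N 2856, Ca 1145, Be 1757, C 2353.
Hence IE_2: Ca < Be < S < C < N.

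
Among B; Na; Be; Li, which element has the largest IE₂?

After 1 electron has been removed, what remains? B⁺ still has 2 valence electrons; Na⁺ is the bare [Ne] core; Be⁺ still has 1 valence electron; Li⁺ is the bare [He] core.
Breaking into a closed-shell core is much more expensive than removing a leftover valence electron — Na and Li have the largest IE_2 here.
Valence configurations: B⁺ [He]2s², Be⁺ [He]2s¹.
Approximate IE_2 values (kJ/mol): B 2427, Na 4562, Be 1757, Li 7298.
Putting it together, IE_2: Be < B < Na < Li.

Li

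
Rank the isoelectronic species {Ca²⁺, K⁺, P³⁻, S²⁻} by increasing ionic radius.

Ca²⁺ < K⁺ < S²⁻ < P³⁻

All of these have 18 electrons, so size is governed by nuclear charge alone: the more protons, the stronger the pull on the same electron cloud, and the smaller the ion.
Nuclear charges: Ca²⁺ (Z=20), K⁺ (Z=19), S²⁻ (Z=16), P³⁻ (Z=15).
Smallest to largest: Ca²⁺ < K⁺ < S²⁻ < P³⁻.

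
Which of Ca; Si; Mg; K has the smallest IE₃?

Si

The third ionization energy removes an electron from the +2 ion. For each element: Ca²⁺ is the bare [Ar] core; Si²⁺ still has 2 valence electrons; Mg²⁺ is the bare [Ne] core; K²⁺ is already 1 electron into the core.
Breaking into a closed-shell core is much more expensive than removing a leftover valence electron — K, Ca and Mg have the largest IE_3 here.
Approximate IE_3 values (kJ/mol): Ca 4912, Si 3232, Mg 7733, K 4420.
Hence IE_3: Si < K < Ca < Mg.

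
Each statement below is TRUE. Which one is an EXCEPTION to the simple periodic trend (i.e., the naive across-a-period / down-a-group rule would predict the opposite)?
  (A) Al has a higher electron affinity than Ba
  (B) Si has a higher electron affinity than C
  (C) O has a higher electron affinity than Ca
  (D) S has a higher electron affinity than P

(B)

The general trend: electron affinity increases across a period and decreases down a group.
(A) Al (period 3, group 13) vs Ba (period 6, group 2): the stated order agrees with the simple trend.
(B) Si (period 3, group 14) vs C (period 2, group 14): the stated order contradicts the simple trend.
(C) O (period 2, group 16) vs Ca (period 4, group 2): the stated order agrees with the simple trend.
(D) S (period 3, group 16) vs P (period 3, group 15): the stated order agrees with the simple trend.
The exception is (B): Si's larger, more diffuse 3p orbitals accept an added electron slightly more readily than C's compact 2p.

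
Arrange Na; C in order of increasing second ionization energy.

C < Na

The second ionization energy removes an electron from the +1 ion. For each element: Na⁺ is the bare [Ne] core; C⁺ still has 3 valence electrons.
Pulling an electron out of a noble-gas core costs far more than removing a remaining valence electron, so Na sits at the high end of IE_2.
The numbers (kJ/mol): Na 4562, C 2353.
So the second ionization energies run C < Na.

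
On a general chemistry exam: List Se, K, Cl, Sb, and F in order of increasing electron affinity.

K < Sb < Se < F < Cl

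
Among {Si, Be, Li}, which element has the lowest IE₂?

Si

After 1 electron has been removed, what remains? Si⁺ still has 3 valence electrons; Be⁺ still has 1 valence electron; Li⁺ is the bare [He] core.
Breaking into a closed-shell core is much more expensive than removing a leftover valence electron — Li has the largest IE_2 here.
Valence configurations: Si⁺ [Ne]3s²3p¹, Be⁺ [He]2s¹.
Tabulated IE_2 (kJ/mol): Si 1577, Be 1757, Li 7298.
Putting it together, IE_2: Si < Be < Li.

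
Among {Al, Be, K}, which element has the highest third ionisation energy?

Be

Consider each +2 ion: Al²⁺ still has 1 valence electron; Be²⁺ is the bare [He] core; K²⁺ is already 1 electron into the core.
Breaking into a closed-shell core is much more expensive than removing a leftover valence electron — K and Be have the largest IE_3 here.
Approximate IE_3 values (kJ/mol): Al 2745, Be 14849, K 4420.
Putting it together, IE_3: Al < K < Be.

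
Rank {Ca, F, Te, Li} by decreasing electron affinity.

F > Te > Li > Ca

Li is in period 2, group 1; F is in period 2, group 17; Ca is in period 4, group 2; Te is in period 5, group 16.
Atoms with high Z_eff and room in the valence shell (especially the halogens) have the most exothermic electron affinities.
Here both period and group differ, so the two effects have to be weighed against each other.
Li > Ca: the two effects oppose for this pair; the down-group effect wins (60 vs 2 kJ/mol).
Te > Li: the two effects oppose for this pair; the across-period effect wins (190 vs 60 kJ/mol).
F > Te: relative to Te, both the across-period and down-group shifts push F's electron affinity up.
Tabulated electron affinity (kJ/mol): Li 60, F 328, Ca 2, Te 190.
So from highest to lowest: F > Te > Li > Ca.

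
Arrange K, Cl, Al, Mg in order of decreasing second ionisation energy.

The second ionization energy removes an electron from the +1 ion. For each element: K⁺ is the bare [Ar] core; Cl⁺ still has 6 valence electrons; Al⁺ still has 2 valence electrons; Mg⁺ still has 1 valence electron.
Pulling an electron out of a noble-gas core costs far more than removing a remaining valence electron, so K sits at the high end of IE_2.
Valence configurations: Cl⁺ [Ne]3s²3p⁴, Al⁺ [Ne]3s², Mg⁺ [Ne]3s¹.
The numbers (kJ/mol): K 3052, Cl 2298, Al 1817, Mg 1451.
Putting it together, IE_2: Mg < Al < Cl < K.

K > Cl > Al > Mg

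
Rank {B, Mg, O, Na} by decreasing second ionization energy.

Na, O, B, Mg

Consider each +1 ion: B⁺ still has 2 valence electrons; Mg⁺ still has 1 valence electron; O⁺ still has 5 valence electrons; Na⁺ is the bare [Ne] core.
Core electrons are held far more tightly than valence electrons, so Na tops the IE_2 order.
Valence configurations: B⁺ [He]2s², Mg⁺ [Ne]3s¹, O⁺ [He]2s²2p³.
Approximate IE_2 values (kJ/mol): B 2427, Mg 1451, O 3388, Na 4562.
Overall IE_2 order: Mg < B < O < Na.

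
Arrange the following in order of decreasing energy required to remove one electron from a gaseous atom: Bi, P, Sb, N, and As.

N > P > As > Sb > Bi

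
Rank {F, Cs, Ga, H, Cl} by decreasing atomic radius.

Cs > Ga > Cl > F > H

H is in period 1, group 1; F is in period 2, group 17; Cl is in period 3, group 17; Ga is in period 4, group 13; Cs is in period 6, group 1.
Across a period the added protons contract the valence shell; down a group each new principal shell makes the atom larger.
Neither a single period nor a single group — weigh both effects.
F > H: period and group pull opposite ways; the down-group shift dominates (64 vs 32 pm).
Cl > F: they share group 17; the group trend gives Cl the larger value.
Ga > Cl: both effects reinforce here, so Ga is clearly the larger of the two.
Cs > Ga: both effects reinforce here, so Cs is clearly the larger of the two.
Tabulated atomic radius (pm): H 32, F 64, Cl 99, Ga 124, Cs 232.
So from largest to smallest: Cs > Ga > Cl > F > H.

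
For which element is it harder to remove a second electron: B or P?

The second ionization energy removes an electron from the +1 ion. For each element: B⁺ still has 2 valence electrons; P⁺ still has 4 valence electrons.
All are still removing valence electrons, so compare the +1 ions as you would atoms: IE_2 generally rises across a period (higher Z_eff) and falls down a group (larger shell), subject to the usual subshell exceptions.
Valence configurations: B⁺ [He]2s², P⁺ [Ne]3s²3p².
Tabulated IE_2 (kJ/mol): B 2427, P 1907.
Overall IE_2 order: P < B.

B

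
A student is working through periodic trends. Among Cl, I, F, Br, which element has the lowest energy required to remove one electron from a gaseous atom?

I

F is in period 2, group 17; Cl is in period 3, group 17; Br is in period 4, group 17; I is in period 5, group 17.
IE₁ increases left→right with effective nuclear charge and decreases top→bottom as the valence shell moves farther out.
All are in group 17, so first ionization energy increases up the group.
The lowest energy required to remove one electron from a gaseous atom among these belongs to I.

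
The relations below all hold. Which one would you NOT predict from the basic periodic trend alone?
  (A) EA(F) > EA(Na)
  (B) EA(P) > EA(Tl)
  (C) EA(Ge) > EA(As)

The general trend: electron affinity increases across a period and decreases down a group.
(A) F (period 2, group 17) vs Na (period 3, group 1): the stated order agrees with the simple trend.
(B) P (period 3, group 15) vs Tl (period 6, group 13): the stated order agrees with the simple trend.
(C) Ge (period 4, group 14) vs As (period 4, group 15): the stated order contradicts the simple trend.
The exception is (C): adding an electron to As's half-filled 4p³ is unfavourable, so Ge (4p²) has the more exothermic EA.

(C)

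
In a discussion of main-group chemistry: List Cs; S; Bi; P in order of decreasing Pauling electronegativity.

P is in period 3, group 15; S is in period 3, group 16; Cs is in period 6, group 1; Bi is in period 6, group 15.
Smaller atoms with higher effective nuclear charge are more electronegative.
These span different periods and groups, so the two trends combine.
Bi > Cs: both are in period 6; the period trend gives Bi the larger value.
P > Bi: they share group 15; the group trend gives P the larger value.
S > P: S lies to the right of P in period 3, so the across-period effect alone puts S higher.
Tabulated electronegativity (Pauling): P 2.19, S 2.58, Cs 0.79, Bi 2.02.
So from highest to lowest: S > P > Bi > Cs.

S, P, Bi, Cs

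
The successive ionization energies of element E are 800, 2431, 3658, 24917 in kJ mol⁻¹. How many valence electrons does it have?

Look for the largest jump between consecutive ionization energies: IE4/IE3 ≈ 6.8, far larger than any earlier ratio.
That jump marks the point where a core electron is being removed. So the atom has 3 valence electrons.

3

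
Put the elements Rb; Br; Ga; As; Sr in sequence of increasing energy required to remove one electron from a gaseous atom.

Rb, Sr, Ga, As, Br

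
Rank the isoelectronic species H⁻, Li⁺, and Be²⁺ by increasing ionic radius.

All of these have 2 electrons, so size is governed by nuclear charge alone: the more protons, the stronger the pull on the same electron cloud, and the smaller the ion.
Nuclear charges: Be²⁺ (Z=4), Li⁺ (Z=3), H⁻ (Z=1).
Smallest to largest: Be²⁺ < Li⁺ < H⁻.

Be²⁺, Li⁺, H⁻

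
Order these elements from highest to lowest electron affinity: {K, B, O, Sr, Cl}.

B is in period 2, group 13; O is in period 2, group 16; Cl is in period 3, group 17; K is in period 4, group 1; Sr is in period 5, group 2.
Electron affinity generally becomes more exothermic across a period toward the halogens and less exothermic down a group.
Neither a single period nor a single group — weigh both effects.
B > Sr: both effects reinforce here, so B is clearly the higher of the two.
K > B: this pair runs against the simple trend — see the exception note.
O > K: both effects reinforce here, so O is clearly the higher of the two.
Cl > O: the two effects oppose for this pair; the across-period effect wins (349 vs 141 kJ/mol).
Note the exception: K has a higher electron affinity than B, contrary to the simple trend — B's ns²np¹ configuration gives only a small electron affinity — the sparsely filled np subshell binds an added electron weakly.
Tabulated electron affinity (kJ/mol): B 27, O 141, Cl 349, K 48, Sr 5.
So from highest to lowest: Cl > O > K > B > Sr.

Cl > O > K > B > Sr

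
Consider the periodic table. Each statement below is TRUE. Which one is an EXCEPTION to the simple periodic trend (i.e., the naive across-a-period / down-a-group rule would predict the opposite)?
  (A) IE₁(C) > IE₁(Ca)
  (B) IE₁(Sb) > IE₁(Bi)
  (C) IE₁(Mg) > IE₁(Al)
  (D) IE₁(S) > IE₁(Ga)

(C)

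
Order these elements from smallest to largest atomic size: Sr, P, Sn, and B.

B < P < Sn < Sr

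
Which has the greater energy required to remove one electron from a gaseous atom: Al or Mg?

Mg is in period 3, group 2; Al is in period 3, group 13.
Removing the outermost electron gets harder across a period and easier down a group.
All lie in period 3; the across-period trend (first ionization energy increases left to right) applies, with the exception below.
Note the exception: Mg has a higher first ionization energy than Al, contrary to the simple trend — Al's single 3p electron is easier to remove than one from Mg's filled 3s².
Approximate values (kJ/mol): Mg 738, Al 578.
So Mg has the greater energy required to remove one electron from a gaseous atom (Mg > Al).

Mg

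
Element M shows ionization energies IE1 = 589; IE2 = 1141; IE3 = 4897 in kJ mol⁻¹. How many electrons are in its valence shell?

2

Look for the largest jump between consecutive ionization energies: IE3/IE2 ≈ 4.3, far larger than any earlier ratio.
That jump marks the point where a core electron is being removed. So the atom has 2 valence electrons.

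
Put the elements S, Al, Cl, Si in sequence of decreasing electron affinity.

Al is in period 3, group 13; Si is in period 3, group 14; S is in period 3, group 16; Cl is in period 3, group 17.
Adding an electron releases more energy for atoms nearer the top right (short of the noble gases).
All lie in period 3, so electron affinity increases left to right.
So from highest to lowest: Cl > S > Si > Al.

Cl > S > Si > Al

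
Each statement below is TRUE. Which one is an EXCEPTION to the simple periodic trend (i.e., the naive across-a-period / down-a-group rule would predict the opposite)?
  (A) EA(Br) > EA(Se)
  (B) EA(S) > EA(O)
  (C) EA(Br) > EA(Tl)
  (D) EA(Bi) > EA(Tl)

The general trend: electron affinity increases across a period and decreases down a group.
(A) Br (period 4, group 17) vs Se (period 4, group 16): the stated order agrees with the simple trend.
(B) S (period 3, group 16) vs O (period 2, group 16): the stated order contradicts the simple trend.
(C) Br (period 4, group 17) vs Tl (period 6, group 13): the stated order agrees with the simple trend.
(D) Bi (period 6, group 15) vs Tl (period 6, group 13): the stated order agrees with the simple trend.
The exception is (B): the compact 2p subshell of O repels the added electron more than S's larger 3p does.

(B)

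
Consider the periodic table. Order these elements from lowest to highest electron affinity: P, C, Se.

P < C < Se

Adding an electron releases more energy for atoms nearer the top right (short of the noble gases).
These sit on a diagonal, where the across-period and down-group effects partly cancel.
C > P: the two effects oppose for this pair; the down-group effect wins (122 vs 72 kJ/mol).
Se > C: period and group pull opposite ways; the across-period shift dominates (195 vs 122 kJ/mol).
Approximate values (kJ/mol): C 122, P 72, Se 195.
So from lowest to highest: P < C < Se.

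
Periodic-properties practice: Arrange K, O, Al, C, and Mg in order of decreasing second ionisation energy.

O > K > C > Al > Mg

The second ionization energy removes an electron from the +1 ion. For each element: K⁺ is the bare [Ar] core; O⁺ still has 5 valence electrons; Al⁺ still has 2 valence electrons; C⁺ still has 3 valence electrons; Mg⁺ still has 1 valence electron.
Usually core removal costs more than valence removal, but here the competition is close: a tightly held n=2 valence electron can cost more to remove than an n=3 core electron, so the actual values have to decide it.
Valence configurations: O⁺ [He]2s²2p³, Al⁺ [Ne]3s², C⁺ [He]2s²2p¹, Mg⁺ [Ne]3s¹.
The numbers (kJ/mol): K 3052, O 3388, Al 1817, C 2353, Mg 1451.
So the second ionization energies run Mg < Al < C < K < O.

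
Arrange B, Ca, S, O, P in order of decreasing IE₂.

O > B > S > P > Ca

IE_2 is the cost of taking one more electron from the +1 cation: B⁺ still has 2 valence electrons; Ca⁺ still has 1 valence electron; S⁺ still has 5 valence electrons; O⁺ still has 5 valence electrons; P⁺ still has 4 valence electrons.
All are still removing valence electrons, so compare the +1 ions as you would atoms: IE_2 generally rises across a period (higher Z_eff) and falls down a group (larger shell), subject to the usual subshell exceptions.
Valence configurations: B⁺ [He]2s², Ca⁺ [Ar]4s¹, S⁺ [Ne]3s²3p³, O⁺ [He]2s²2p³, P⁺ [Ne]3s²3p².
Approximate IE_2 values (kJ/mol): B 2427, Ca 1145, S 2252, O 3388, P 1907.
Hence IE_2: Ca < P < S < B < O.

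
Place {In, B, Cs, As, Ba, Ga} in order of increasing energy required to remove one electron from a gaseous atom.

B is in period 2, group 13; Ga is in period 4, group 13; As is in period 4, group 15; In is in period 5, group 13; Cs is in period 6, group 1; Ba is in period 6, group 2.
Removing the outermost electron gets harder across a period and easier down a group.
Neither a single period nor a single group — weigh both effects.
Ba > Cs: both are in period 6; the period trend gives Ba the larger value.
In > Ba: both effects reinforce here, so In is clearly the higher of the two.
Ga > In: Ga sits above In in group 13, so the down-group effect alone puts Ga higher.
B > Ga: they share group 13; the group trend gives B the larger value.
As > B: period and group pull opposite ways; the across-period shift dominates (947 vs 801 kJ/mol).
Tabulated first ionization energy (kJ/mol): B 801, Ga 579, As 947, In 558, Cs 376, Ba 503.
So from lowest to highest: Cs < Ba < In < Ga < B < As.

Cs < Ba < In < Ga < B < As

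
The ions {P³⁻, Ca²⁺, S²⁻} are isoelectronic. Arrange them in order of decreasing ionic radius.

P³⁻, S²⁻, Ca²⁺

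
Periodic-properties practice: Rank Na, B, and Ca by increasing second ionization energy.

The second ionization energy removes an electron from the +1 ion. For each element: Na⁺ is the bare [Ne] core; B⁺ still has 2 valence electrons; Ca⁺ still has 1 valence electron.
Breaking into a closed-shell core is much more expensive than removing a leftover valence electron — Na has the largest IE_2 here.
Valence configurations: B⁺ [He]2s², Ca⁺ [Ar]4s¹.
Tabulated IE_2 (kJ/mol): Na 4562, B 2427, Ca 1145.
Overall IE_2 order: Ca < B < Na.

Ca < B < Na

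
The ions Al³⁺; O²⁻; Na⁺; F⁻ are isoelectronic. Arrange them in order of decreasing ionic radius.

All of these have 10 electrons, so size is governed by nuclear charge alone: the more protons, the stronger the pull on the same electron cloud, and the smaller the ion.
Nuclear charges: Al³⁺ (Z=13), Na⁺ (Z=11), F⁻ (Z=9), O²⁻ (Z=8).
Largest to smallest: O²⁻ > F⁻ > Na⁺ > Al³⁺.

O²⁻ > F⁻ > Na⁺ > Al³⁺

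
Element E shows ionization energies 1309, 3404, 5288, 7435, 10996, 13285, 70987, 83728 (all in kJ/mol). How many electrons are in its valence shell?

6

Look for the largest jump between consecutive ionization energies: IE7/IE6 ≈ 5.3, far larger than any earlier ratio.
That jump marks the point where a core electron is being removed. So the atom has 6 valence electrons.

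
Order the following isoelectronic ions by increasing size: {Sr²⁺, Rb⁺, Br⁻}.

Sr²⁺, Rb⁺, Br⁻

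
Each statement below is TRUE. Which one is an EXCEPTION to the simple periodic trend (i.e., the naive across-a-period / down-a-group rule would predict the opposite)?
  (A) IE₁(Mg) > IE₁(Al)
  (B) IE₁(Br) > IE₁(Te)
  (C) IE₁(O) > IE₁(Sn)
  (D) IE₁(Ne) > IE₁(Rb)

(A)

The general trend: first ionisation energy increases across a period and decreases down a group.
(A) Mg (period 3, group 2) vs Al (period 3, group 13): the stated order contradicts the simple trend.
(B) Br (period 4, group 17) vs Te (period 5, group 16): the stated order agrees with the simple trend.
(C) O (period 2, group 16) vs Sn (period 5, group 14): the stated order agrees with the simple trend.
(D) Ne (period 2, group 18) vs Rb (period 5, group 1): the stated order agrees with the simple trend.
The exception is (A): Al's single 3p electron is easier to remove than one from Mg's filled 3s².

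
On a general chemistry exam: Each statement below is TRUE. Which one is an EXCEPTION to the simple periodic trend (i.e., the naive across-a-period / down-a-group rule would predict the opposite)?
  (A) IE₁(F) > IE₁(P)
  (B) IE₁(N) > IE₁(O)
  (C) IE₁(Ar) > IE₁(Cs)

(B)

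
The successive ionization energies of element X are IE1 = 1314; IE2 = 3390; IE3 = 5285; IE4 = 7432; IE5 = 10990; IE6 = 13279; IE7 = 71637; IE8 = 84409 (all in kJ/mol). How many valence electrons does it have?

Look for the largest jump between consecutive ionization energies: IE7/IE6 ≈ 5.4, far larger than any earlier ratio.
That jump marks the point where a core electron is being removed. So the atom has 6 valence electrons.

6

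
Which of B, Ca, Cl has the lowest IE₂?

The second ionization energy removes an electron from the +1 ion. For each element: B⁺ still has 2 valence electrons; Ca⁺ still has 1 valence electron; Cl⁺ still has 6 valence electrons.
All are still removing valence electrons, so compare the +1 ions as you would atoms: IE_2 generally rises across a period (higher Z_eff) and falls down a group (larger shell), subject to the usual subshell exceptions.
Valence configurations: B⁺ [He]2s², Ca⁺ [Ar]4s¹, Cl⁺ [Ne]3s²3p⁴.
Tabulated IE_2 (kJ/mol): B 2427, Ca 1145, Cl 2298.
So the second ionization energies run Ca < Cl < B.

Ca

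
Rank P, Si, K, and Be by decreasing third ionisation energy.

Be, K, Si, P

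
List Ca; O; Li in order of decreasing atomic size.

Ca > Li > O

Li is in period 2, group 1; O is in period 2, group 16; Ca is in period 4, group 2.
Radius decreases left→right (rising Z_eff, same n) and increases top→bottom (higher n).
These span different periods and groups, so the two trends combine.
Li > O: Li lies to the left of O in period 2, so the across-period effect alone puts Li larger.
Ca > Li: period and group pull opposite ways; the down-group shift dominates (171 vs 133 pm).
Tabulated atomic radius (pm): Li 133, O 63, Ca 171.
So from largest to smallest: Ca > Li > O.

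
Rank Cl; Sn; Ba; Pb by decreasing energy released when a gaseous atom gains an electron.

Cl is in period 3, group 17; Sn is in period 5, group 14; Ba is in period 6, group 2; Pb is in period 6, group 14.
Adding an electron releases more energy for atoms nearer the top right (short of the noble gases).
Here both period and group differ, so the two effects have to be weighed against each other.
Pb > Ba: both are in period 6; the period trend gives Pb the larger value.
Sn > Pb: they share group 14; the group trend gives Sn the larger value.
Cl > Sn: both effects reinforce here, so Cl is clearly the higher of the two.
Tabulated electron affinity (kJ/mol): Cl 349, Sn 107, Ba 14, Pb 35.
So from highest to lowest: Cl > Sn > Pb > Ba.

Cl > Sn > Pb > Ba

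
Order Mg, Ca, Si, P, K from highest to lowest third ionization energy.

Mg > Ca > K > Si > P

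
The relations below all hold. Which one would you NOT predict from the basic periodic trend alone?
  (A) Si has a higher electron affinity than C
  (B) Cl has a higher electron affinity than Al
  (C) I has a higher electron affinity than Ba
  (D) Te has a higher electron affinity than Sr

(A)

The general trend: electron affinity increases across a period and decreases down a group.
(A) Si (period 3, group 14) vs C (period 2, group 14): the stated order contradicts the simple trend.
(B) Cl (period 3, group 17) vs Al (period 3, group 13): the stated order agrees with the simple trend.
(C) I (period 5, group 17) vs Ba (period 6, group 2): the stated order agrees with the simple trend.
(D) Te (period 5, group 16) vs Sr (period 5, group 2): the stated order agrees with the simple trend.
The exception is (A): Si's larger, more diffuse 3p orbitals accept an added electron slightly more readily than C's compact 2p.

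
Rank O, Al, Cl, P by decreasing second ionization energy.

O, Cl, P, Al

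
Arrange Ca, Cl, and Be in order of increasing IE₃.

After 2 electrons have been removed, what remains? Ca²⁺ is the bare [Ar] core; Cl²⁺ still has 5 valence electrons; Be²⁺ is the bare [He] core.
Breaking into a closed-shell core is much more expensive than removing a leftover valence electron — Ca and Be have the largest IE_3 here.
The numbers (kJ/mol): Ca 4912, Cl 3822, Be 14849.
So the third ionization energies run Cl < Ca < Be.

Cl < Ca < Be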